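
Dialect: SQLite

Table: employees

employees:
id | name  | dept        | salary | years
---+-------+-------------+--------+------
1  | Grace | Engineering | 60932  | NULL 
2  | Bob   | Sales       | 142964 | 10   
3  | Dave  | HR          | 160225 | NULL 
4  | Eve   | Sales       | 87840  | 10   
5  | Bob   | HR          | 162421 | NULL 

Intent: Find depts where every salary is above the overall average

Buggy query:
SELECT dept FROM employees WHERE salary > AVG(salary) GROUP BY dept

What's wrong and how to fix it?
Bug: WHERE evaluates per row before aggregation, so AVG() is unavailable

Fix: Use a subquery for AVG and a HAVING MIN(...) filter so the condition holds for every row in the group

Corrected query:
SELECT dept FROM employees GROUP BY dept HAVING MIN(salary) > (SELECT AVG(salary) FROM employees)

Result:
dept
----
HR  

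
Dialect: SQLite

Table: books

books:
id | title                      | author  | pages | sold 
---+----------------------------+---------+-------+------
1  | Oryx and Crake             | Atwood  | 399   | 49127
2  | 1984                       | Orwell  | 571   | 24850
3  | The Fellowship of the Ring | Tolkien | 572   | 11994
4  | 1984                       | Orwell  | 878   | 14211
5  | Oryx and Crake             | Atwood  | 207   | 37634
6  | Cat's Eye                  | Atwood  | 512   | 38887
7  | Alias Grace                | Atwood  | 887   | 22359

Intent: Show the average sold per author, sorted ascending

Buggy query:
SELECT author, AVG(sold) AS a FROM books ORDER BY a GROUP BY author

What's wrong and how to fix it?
Bug: GROUP BY must precede ORDER BY

Fix: Move ORDER BY to the end, after GROUP BY

Corrected query:
SELECT author, AVG(sold) AS a FROM books GROUP BY author ORDER BY a

Result:
author  | a       
--------+---------
Tolkien | 11994   
Orwell  | 19530.5 
Atwood  | 37001.75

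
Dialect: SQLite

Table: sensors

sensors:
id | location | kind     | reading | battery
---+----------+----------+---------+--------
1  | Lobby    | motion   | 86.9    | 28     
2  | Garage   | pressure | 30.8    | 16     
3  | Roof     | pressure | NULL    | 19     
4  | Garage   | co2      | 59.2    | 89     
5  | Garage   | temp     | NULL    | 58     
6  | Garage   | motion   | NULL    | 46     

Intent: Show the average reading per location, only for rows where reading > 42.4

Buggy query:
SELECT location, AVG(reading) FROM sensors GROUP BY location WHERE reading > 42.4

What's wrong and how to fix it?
Bug: WHERE cannot follow GROUP BY

Fix: Move the WHERE clause before GROUP BY

Corrected query:
SELECT location, AVG(reading) FROM sensors WHERE reading > 42.4 GROUP BY location

Result:
location | AVG(reading)
---------+-------------
Garage   | 59.2        
Lobby    | 86.9        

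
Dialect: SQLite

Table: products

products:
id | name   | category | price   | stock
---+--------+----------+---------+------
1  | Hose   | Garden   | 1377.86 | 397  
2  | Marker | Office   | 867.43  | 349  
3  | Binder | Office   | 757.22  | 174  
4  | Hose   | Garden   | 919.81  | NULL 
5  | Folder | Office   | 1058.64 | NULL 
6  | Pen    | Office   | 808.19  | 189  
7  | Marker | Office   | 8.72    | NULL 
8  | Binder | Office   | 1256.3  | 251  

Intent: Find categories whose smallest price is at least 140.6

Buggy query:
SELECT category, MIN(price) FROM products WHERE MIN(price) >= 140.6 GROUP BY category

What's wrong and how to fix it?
Bug: Aggregates like MIN are computed per group after WHERE runs

Fix: Replace WHERE with HAVING after the GROUP BY

Corrected query:
SELECT category, MIN(price) FROM products GROUP BY category HAVING MIN(price) >= 140.6

Result:
category | MIN(price)
---------+-----------
Garden   | 919.81    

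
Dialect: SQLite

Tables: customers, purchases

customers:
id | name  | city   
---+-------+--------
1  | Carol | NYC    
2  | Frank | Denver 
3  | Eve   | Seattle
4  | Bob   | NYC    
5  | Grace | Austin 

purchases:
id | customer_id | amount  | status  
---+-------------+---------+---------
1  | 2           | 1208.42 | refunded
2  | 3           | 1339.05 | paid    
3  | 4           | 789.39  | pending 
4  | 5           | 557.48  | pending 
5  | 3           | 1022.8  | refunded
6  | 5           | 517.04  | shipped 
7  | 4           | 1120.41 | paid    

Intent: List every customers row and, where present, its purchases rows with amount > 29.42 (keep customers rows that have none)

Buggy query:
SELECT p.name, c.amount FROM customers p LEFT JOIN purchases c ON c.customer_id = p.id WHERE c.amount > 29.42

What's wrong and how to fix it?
Bug: Filtering c.amount in WHERE discards the NULL rows produced by LEFT JOIN, turning it into an inner join

Fix: Put 'c.amount > 29.42' in the JOIN's ON clause instead of WHERE

Corrected query:
SELECT p.name, c.amount FROM customers p LEFT JOIN purchases c ON c.customer_id = p.id AND c.amount > 29.42

Result:
name  | amount 
------+--------
Carol | NULL   
Frank | 1208.42
Eve   | 1022.8 
Eve   | 1339.05
Bob   | 789.39 
Bob   | 1120.41
Grace | 517.04 
Grace | 557.48 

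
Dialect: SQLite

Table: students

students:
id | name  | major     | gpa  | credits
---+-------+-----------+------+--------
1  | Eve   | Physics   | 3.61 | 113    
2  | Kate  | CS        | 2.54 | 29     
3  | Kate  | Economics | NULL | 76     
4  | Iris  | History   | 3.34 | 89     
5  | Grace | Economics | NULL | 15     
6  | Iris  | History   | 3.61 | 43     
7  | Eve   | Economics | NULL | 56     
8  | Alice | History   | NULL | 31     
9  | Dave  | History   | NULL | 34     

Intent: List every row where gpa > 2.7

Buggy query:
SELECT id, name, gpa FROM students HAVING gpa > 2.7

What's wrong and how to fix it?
Bug: This is a non-aggregate query (no GROUP BY, no aggregates), so in SQLite the HAVING clause is invalid here; a row-level condition belongs in WHERE

Fix: Replace HAVING with WHERE since the condition applies to individual rows

Corrected query:
SELECT id, name, gpa FROM students WHERE gpa > 2.7

Result:
id | name | gpa 
---+------+-----
1  | Eve  | 3.61
4  | Iris | 3.34
6  | Iris | 3.61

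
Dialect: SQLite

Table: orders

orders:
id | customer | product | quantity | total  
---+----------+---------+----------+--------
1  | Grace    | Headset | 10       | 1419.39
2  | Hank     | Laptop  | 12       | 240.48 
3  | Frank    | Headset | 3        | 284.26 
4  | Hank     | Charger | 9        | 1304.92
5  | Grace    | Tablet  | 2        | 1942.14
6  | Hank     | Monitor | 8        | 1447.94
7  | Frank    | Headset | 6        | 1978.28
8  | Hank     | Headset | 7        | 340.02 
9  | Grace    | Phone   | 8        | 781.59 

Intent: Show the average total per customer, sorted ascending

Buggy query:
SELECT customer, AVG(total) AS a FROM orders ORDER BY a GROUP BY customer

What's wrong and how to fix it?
Bug: GROUP BY must precede ORDER BY

Fix: Move ORDER BY to the end, after GROUP BY

Corrected query:
SELECT customer, AVG(total) AS a FROM orders GROUP BY customer ORDER BY a

Result:
customer | a      
---------+--------
Hank     | 833.34 
Frank    | 1131.27
Grace    | 1381.04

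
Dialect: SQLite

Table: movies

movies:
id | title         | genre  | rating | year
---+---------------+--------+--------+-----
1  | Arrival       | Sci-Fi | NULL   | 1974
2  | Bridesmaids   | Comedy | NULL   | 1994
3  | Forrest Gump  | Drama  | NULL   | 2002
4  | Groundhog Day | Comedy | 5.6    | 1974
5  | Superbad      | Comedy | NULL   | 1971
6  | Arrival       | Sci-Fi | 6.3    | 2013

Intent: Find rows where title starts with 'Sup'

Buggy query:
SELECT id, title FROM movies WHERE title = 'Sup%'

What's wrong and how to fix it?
Bug: Wildcards only work with LIKE; '=' treats '%' as a literal character

Fix: Use LIKE for wildcard pattern matching

Corrected query:
SELECT id, title FROM movies WHERE title LIKE 'Sup%'

Result:
id | title   
---+---------
5  | Superbad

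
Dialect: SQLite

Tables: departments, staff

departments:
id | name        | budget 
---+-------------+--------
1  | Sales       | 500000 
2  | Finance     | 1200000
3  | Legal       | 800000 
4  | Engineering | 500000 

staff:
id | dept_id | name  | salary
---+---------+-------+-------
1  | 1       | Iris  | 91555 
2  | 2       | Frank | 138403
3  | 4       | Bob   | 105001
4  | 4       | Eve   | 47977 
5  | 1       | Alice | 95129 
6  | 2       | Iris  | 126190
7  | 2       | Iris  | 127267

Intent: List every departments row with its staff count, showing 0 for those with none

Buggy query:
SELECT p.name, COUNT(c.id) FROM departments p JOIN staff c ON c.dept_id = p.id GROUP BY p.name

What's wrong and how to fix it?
Bug: An inner join excludes parents with zero children

Fix: Use LEFT JOIN so parents without children still appear (COUNT(c.id) gives 0)

Corrected query:
SELECT p.name, COUNT(c.id) FROM departments p LEFT JOIN staff c ON c.dept_id = p.id GROUP BY p.name

Result:
name        | COUNT(c.id)
------------+------------
Engineering | 2          
Finance     | 3          
Legal       | 0          
Sales       | 2          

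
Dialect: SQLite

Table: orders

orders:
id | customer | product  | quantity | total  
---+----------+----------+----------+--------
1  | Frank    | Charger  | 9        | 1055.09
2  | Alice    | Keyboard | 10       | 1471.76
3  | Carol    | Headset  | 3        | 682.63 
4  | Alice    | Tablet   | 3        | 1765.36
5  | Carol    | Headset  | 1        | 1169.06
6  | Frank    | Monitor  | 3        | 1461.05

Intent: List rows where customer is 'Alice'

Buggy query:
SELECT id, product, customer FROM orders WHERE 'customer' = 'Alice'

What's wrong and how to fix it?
Bug: Single quotes denote string literals in SQL; the column name is being compared as a constant string

Fix: Remove the quotes around the column name (or use double quotes for an identifier)

Corrected query:
SELECT id, product, customer FROM orders WHERE customer = 'Alice'

Result:
id | product  | customer
---+----------+---------
2  | Keyboard | Alice   
4  | Tablet   | Alice   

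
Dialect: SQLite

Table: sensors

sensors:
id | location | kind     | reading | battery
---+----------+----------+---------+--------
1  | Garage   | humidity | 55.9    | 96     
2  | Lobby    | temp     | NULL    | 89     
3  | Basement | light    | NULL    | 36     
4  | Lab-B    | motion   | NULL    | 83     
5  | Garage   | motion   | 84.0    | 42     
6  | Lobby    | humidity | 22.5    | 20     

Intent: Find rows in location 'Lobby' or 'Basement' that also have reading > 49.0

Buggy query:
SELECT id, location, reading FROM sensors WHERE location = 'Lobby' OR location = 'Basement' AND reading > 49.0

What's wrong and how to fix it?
Bug: AND binds tighter than OR, so this parses as location = 'Lobby' OR (location = 'Basement' AND reading > 49.0)

Fix: Group the OR with parentheses (or use IN), then AND the threshold

Corrected query:
SELECT id, location, reading FROM sensors WHERE (location = 'Lobby' OR location = 'Basement') AND reading > 49.0

Result:
(no rows)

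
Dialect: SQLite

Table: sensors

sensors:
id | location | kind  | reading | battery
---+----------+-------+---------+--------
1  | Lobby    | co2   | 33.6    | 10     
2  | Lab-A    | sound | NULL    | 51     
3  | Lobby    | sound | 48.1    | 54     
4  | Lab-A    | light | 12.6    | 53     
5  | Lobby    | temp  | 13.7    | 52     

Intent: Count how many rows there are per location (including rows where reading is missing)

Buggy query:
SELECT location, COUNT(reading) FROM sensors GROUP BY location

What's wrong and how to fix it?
Bug: COUNT(reading) skips NULLs, so groups with missing reading are undercounted

Fix: Replace COUNT(reading) with COUNT(*)

Corrected query:
SELECT location, COUNT(*) FROM sensors GROUP BY location

Result:
location | COUNT(*)
---------+---------
Lab-A    | 2       
Lobby    | 3       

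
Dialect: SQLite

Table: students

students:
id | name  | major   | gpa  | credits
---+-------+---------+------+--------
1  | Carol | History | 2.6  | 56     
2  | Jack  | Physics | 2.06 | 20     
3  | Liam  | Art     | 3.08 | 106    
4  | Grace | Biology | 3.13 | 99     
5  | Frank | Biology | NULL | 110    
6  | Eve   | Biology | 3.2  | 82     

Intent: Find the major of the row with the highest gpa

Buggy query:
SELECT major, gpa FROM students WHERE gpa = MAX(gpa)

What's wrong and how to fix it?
Bug: WHERE is evaluated per row; an aggregate over the whole table isn't defined there

Fix: Wrap MAX in a scalar subquery so WHERE compares against a single value

Corrected query:
SELECT major, gpa FROM students WHERE gpa = (SELECT MAX(gpa) FROM students)

Result:
major   | gpa
--------+----
Biology | 3.2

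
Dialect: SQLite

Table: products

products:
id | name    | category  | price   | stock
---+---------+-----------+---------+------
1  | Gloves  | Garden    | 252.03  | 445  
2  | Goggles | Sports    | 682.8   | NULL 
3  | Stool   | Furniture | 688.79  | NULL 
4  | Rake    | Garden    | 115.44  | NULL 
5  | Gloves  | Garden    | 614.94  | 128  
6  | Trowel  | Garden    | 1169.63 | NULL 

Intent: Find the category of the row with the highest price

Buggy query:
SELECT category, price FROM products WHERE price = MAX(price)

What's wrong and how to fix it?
Bug: WHERE is evaluated per row; an aggregate over the whole table isn't defined there

Fix: Use a subquery: WHERE price = (SELECT MAX(price) FROM products)

Corrected query:
SELECT category, price FROM products WHERE price = (SELECT MAX(price) FROM products)

Result:
category | price  
---------+--------
Garden   | 1169.63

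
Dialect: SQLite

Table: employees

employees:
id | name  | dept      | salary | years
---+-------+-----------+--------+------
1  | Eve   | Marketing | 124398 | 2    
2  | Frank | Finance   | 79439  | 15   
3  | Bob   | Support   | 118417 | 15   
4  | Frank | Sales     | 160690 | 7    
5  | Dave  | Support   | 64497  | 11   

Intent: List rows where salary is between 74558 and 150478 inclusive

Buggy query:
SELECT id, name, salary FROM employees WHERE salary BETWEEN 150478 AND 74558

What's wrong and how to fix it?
Bug: The bounds are reversed; BETWEEN a AND b requires a <= b to match anything

Fix: Write BETWEEN 74558 AND 150478

Corrected query:
SELECT id, name, salary FROM employees WHERE salary BETWEEN 74558 AND 150478

Result:
id | name  | salary
---+-------+-------
1  | Eve   | 124398
2  | Frank | 79439 
3  | Bob   | 118417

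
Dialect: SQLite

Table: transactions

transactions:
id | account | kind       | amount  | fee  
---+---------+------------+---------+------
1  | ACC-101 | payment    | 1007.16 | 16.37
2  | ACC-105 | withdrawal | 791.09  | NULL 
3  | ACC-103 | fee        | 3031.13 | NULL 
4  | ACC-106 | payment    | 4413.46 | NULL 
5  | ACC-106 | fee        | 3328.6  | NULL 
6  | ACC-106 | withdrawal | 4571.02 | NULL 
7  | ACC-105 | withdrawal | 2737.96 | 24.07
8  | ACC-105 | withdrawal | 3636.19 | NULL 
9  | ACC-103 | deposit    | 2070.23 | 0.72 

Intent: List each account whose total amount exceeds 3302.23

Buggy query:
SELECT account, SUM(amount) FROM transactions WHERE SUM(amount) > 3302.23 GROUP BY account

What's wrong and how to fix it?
Bug: WHERE runs before GROUP BY, so aggregates aren't available there

Fix: Use HAVING (which filters groups after aggregation) instead of WHERE

Corrected query:
SELECT account, SUM(amount) FROM transactions GROUP BY account HAVING SUM(amount) > 3302.23

Result:
account | SUM(amount)
--------+------------
ACC-103 | 5101.36    
ACC-105 | 7165.24    
ACC-106 | 12313.08   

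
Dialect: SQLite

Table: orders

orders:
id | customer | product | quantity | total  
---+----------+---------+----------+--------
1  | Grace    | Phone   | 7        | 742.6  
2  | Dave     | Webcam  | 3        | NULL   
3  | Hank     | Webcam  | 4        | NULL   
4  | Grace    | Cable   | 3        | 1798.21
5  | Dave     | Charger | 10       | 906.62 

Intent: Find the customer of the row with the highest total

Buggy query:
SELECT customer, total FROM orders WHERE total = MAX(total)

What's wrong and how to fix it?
Bug: MAX(total) is an aggregate and cannot be used directly in WHERE

Fix: Wrap MAX in a scalar subquery so WHERE compares against a single value

Corrected query:
SELECT customer, total FROM orders WHERE total = (SELECT MAX(total) FROM orders)

Result:
customer | total  
---------+--------
Grace    | 1798.21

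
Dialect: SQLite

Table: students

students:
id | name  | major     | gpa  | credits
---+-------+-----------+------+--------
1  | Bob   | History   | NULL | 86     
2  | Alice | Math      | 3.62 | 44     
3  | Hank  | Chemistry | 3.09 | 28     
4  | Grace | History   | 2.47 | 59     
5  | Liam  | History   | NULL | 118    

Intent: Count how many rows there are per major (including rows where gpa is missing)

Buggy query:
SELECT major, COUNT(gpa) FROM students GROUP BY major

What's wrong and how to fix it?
Bug: COUNT(column) counts non-NULL values only; rows with NULL gpa aren't counted

Fix: Use COUNT(*) to count all rows regardless of NULL

Corrected query:
SELECT major, COUNT(*) FROM students GROUP BY major

Result:
major     | COUNT(*)
----------+---------
Chemistry | 1       
History   | 3       
Math      | 1       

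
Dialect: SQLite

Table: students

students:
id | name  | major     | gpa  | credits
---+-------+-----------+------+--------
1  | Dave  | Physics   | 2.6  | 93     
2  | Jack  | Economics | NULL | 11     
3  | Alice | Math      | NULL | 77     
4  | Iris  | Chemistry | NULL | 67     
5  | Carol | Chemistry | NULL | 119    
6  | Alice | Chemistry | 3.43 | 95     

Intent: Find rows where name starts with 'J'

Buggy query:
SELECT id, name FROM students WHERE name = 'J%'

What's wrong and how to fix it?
Bug: '=' compares the literal string including the % character; pattern matching needs LIKE

Fix: Use LIKE for wildcard pattern matching

Corrected query:
SELECT id, name FROM students WHERE name LIKE 'J%'

Result:
id | name
---+-----
2  | Jack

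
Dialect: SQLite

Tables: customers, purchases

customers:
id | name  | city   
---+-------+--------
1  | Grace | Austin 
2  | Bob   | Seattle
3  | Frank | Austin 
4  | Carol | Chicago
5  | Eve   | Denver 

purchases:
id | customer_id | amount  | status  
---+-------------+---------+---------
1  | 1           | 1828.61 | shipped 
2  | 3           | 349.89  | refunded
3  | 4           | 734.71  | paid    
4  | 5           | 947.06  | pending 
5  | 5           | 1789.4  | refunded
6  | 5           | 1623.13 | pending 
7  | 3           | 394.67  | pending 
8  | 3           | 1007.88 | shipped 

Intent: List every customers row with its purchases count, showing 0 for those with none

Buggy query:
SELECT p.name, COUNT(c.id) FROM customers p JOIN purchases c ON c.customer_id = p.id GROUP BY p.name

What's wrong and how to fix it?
Bug: INNER JOIN drops customers rows that have no matching purchases rows

Fix: Use LEFT JOIN so parents without children still appear (COUNT(c.id) gives 0)

Corrected query:
SELECT p.name, COUNT(c.id) FROM customers p LEFT JOIN purchases c ON c.customer_id = p.id GROUP BY p.name

Result:
name  | COUNT(c.id)
------+------------
Bob   | 0          
Carol | 1          
Eve   | 3          
Frank | 3          
Grace | 1          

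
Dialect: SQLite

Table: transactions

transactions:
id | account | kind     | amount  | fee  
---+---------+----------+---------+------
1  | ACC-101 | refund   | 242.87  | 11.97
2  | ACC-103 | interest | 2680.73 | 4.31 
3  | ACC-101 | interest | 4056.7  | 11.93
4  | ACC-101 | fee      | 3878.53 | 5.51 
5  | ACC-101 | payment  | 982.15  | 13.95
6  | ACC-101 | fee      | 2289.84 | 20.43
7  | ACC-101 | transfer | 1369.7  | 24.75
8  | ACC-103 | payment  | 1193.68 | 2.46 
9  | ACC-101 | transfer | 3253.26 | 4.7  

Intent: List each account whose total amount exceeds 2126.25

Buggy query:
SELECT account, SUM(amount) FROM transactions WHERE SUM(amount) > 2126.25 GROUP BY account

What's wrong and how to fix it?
Bug: SUM(amount) is an aggregate, but WHERE filters rows before aggregation

Fix: Move the aggregate condition to a HAVING clause

Corrected query:
SELECT account, SUM(amount) FROM transactions GROUP BY account HAVING SUM(amount) > 2126.25

Result:
account | SUM(amount)
--------+------------
ACC-101 | 16073.05   
ACC-103 | 3874.41    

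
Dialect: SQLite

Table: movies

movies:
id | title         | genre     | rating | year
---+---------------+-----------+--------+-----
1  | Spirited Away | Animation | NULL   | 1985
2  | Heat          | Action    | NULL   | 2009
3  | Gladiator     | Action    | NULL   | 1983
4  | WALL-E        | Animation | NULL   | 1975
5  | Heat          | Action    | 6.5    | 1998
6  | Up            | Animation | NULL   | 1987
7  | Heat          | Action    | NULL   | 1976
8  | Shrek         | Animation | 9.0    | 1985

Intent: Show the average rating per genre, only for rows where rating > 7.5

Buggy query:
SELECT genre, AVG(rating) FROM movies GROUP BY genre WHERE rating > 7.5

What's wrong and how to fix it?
Bug: Row-level WHERE must come before GROUP BY in the clause order

Fix: Place WHERE between FROM and GROUP BY

Corrected query:
SELECT genre, AVG(rating) FROM movies WHERE rating > 7.5 GROUP BY genre

Result:
genre     | AVG(rating)
----------+------------
Animation | 9          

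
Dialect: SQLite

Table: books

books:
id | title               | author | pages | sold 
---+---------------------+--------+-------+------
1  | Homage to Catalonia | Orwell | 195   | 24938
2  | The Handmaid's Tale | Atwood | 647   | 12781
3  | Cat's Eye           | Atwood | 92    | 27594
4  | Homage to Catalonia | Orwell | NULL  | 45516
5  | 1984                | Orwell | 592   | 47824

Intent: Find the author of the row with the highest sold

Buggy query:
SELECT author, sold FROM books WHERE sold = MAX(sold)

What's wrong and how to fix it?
Bug: MAX(sold) is an aggregate and cannot be used directly in WHERE

Fix: Wrap MAX in a scalar subquery so WHERE compares against a single value

Corrected query:
SELECT author, sold FROM books WHERE sold = (SELECT MAX(sold) FROM books)

Result:
author | sold 
-------+------
Orwell | 47824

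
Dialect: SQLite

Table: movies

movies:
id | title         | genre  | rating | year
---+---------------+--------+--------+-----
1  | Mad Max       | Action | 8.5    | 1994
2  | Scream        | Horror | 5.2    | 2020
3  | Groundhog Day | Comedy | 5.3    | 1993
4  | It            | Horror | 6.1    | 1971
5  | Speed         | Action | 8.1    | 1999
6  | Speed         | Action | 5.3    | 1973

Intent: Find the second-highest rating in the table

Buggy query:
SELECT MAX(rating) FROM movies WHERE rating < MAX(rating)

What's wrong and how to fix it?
Bug: MAX(rating) on the right of the comparison is an aggregate-in-WHERE error

Fix: Compute the overall MAX in a subquery, then take MAX of rows below it

Corrected query:
SELECT MAX(rating) FROM movies WHERE rating < (SELECT MAX(rating) FROM movies)

Result:
MAX(rating)
-----------
8.1        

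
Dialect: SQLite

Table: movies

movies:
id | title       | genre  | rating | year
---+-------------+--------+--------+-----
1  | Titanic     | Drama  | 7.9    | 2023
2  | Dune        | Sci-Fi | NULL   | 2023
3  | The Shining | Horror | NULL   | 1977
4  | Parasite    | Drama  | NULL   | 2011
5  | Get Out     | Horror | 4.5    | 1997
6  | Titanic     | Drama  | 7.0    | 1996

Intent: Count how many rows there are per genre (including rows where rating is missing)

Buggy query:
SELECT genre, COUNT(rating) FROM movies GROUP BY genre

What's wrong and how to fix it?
Bug: COUNT(rating) skips NULLs, so groups with missing rating are undercounted

Fix: Use COUNT(*) to count all rows regardless of NULL

Corrected query:
SELECT genre, COUNT(*) FROM movies GROUP BY genre

Result:
genre  | COUNT(*)
-------+---------
Drama  | 3       
Horror | 2       
Sci-Fi | 1       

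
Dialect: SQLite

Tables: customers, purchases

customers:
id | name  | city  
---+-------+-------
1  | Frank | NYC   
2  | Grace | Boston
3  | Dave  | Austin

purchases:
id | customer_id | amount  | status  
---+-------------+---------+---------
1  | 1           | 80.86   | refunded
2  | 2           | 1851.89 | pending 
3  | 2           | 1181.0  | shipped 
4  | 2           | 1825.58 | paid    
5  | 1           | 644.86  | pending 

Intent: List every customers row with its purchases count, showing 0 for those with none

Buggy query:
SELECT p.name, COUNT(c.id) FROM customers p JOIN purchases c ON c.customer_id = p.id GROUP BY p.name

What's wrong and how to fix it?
Bug: An inner join excludes parents with zero children

Fix: Use LEFT JOIN so parents without children still appear (COUNT(c.id) gives 0)

Corrected query:
SELECT p.name, COUNT(c.id) FROM customers p LEFT JOIN purchases c ON c.customer_id = p.id GROUP BY p.name

Result:
name  | COUNT(c.id)
------+------------
Dave  | 0          
Frank | 2          
Grace | 3          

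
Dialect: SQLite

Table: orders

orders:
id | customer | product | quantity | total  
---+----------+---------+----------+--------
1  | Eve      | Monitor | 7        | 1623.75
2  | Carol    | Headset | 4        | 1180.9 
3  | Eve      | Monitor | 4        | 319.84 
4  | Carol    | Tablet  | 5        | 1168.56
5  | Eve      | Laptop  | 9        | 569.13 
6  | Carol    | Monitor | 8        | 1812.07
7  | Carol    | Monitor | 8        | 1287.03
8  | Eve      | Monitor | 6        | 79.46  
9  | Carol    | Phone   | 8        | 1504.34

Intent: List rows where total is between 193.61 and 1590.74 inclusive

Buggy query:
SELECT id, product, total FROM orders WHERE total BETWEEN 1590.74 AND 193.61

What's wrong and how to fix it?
Bug: BETWEEN expects the lower bound first; with 1590.74 AND 193.61 the range is empty

Fix: Swap the bounds so the smaller value comes first

Corrected query:
SELECT id, product, total FROM orders WHERE total BETWEEN 193.61 AND 1590.74

Result:
id | product | total  
---+---------+--------
2  | Headset | 1180.9 
3  | Monitor | 319.84 
4  | Tablet  | 1168.56
5  | Laptop  | 569.13 
7  | Monitor | 1287.03
9  | Phone   | 1504.34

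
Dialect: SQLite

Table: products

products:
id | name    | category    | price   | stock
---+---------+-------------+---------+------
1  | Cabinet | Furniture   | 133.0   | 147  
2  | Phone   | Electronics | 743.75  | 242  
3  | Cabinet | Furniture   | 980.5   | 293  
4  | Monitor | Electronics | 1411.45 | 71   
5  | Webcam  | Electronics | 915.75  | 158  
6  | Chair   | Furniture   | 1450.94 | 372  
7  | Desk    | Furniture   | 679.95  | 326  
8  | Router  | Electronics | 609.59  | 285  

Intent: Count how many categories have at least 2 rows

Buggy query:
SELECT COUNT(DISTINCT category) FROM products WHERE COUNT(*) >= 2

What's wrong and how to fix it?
Bug: WHERE filters individual rows, not groups, so a group-level COUNT is invalid there

Fix: Group first with HAVING COUNT(*) >= 2, then COUNT the resulting groups

Corrected query:
SELECT COUNT(*) FROM (SELECT category FROM products GROUP BY category HAVING COUNT(*) >= 2)

Result:
COUNT(*)
--------
2       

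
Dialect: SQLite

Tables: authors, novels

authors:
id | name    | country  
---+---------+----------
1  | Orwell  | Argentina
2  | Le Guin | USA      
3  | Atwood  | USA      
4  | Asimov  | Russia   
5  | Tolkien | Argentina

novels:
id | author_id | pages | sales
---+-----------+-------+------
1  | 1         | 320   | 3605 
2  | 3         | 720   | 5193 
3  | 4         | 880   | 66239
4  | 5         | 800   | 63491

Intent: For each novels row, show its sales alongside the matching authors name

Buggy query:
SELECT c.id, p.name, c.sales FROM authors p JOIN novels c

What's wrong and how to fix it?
Bug: JOIN with no ON clause produces a cartesian product; every novels row pairs with every authors row

Fix: Specify the join condition linking the foreign key to the parent id

Corrected query:
SELECT c.id, p.name, c.sales FROM authors p JOIN novels c ON c.author_id = p.id

Result:
id | name    | sales
---+---------+------
1  | Orwell  | 3605 
2  | Atwood  | 5193 
3  | Asimov  | 66239
4  | Tolkien | 63491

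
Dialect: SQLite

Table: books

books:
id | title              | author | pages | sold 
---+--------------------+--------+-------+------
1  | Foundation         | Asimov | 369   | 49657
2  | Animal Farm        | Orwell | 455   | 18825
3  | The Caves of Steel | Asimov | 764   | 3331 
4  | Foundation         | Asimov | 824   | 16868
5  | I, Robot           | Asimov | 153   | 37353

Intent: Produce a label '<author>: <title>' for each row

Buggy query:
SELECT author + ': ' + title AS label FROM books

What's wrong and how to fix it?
Bug: '+' is numeric addition; on text columns SQLite converts them to 0 instead of concatenating

Fix: Replace + with || to concatenate text

Corrected query:
SELECT author || ': ' || title AS label FROM books

Result:
label                     
--------------------------
Asimov: Foundation        
Orwell: Animal Farm       
Asimov: The Caves of Steel
Asimov: Foundation        
Asimov: I, Robot          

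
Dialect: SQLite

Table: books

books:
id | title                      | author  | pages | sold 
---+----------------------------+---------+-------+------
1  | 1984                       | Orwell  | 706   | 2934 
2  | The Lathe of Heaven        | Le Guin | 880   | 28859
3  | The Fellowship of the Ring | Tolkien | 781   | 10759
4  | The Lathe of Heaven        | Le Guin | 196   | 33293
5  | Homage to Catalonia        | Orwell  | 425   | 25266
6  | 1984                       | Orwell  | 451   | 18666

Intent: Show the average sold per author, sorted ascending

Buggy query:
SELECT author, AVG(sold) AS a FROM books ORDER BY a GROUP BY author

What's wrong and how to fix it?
Bug: GROUP BY must precede ORDER BY

Fix: Reorder: SELECT … FROM … GROUP BY … ORDER BY …

Corrected query:
SELECT author, AVG(sold) AS a FROM books GROUP BY author ORDER BY a

Result:
author  | a    
--------+------
Tolkien | 10759
Orwell  | 15622
Le Guin | 31076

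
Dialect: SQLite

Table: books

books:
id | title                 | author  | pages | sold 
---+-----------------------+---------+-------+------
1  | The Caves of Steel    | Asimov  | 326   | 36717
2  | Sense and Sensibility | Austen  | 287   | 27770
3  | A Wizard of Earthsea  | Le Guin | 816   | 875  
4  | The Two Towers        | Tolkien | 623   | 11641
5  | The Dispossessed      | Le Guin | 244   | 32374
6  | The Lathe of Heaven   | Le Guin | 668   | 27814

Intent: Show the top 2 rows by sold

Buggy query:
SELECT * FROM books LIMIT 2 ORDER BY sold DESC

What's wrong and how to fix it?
Bug: ORDER BY cannot follow LIMIT; LIMIT is the final clause

Fix: Swap the clauses: ORDER BY first, then LIMIT

Corrected query:
SELECT * FROM books ORDER BY sold DESC LIMIT 2

Result:
id | title              | author  | pages | sold 
---+--------------------+---------+-------+------
1  | The Caves of Steel | Asimov  | 326   | 36717
5  | The Dispossessed   | Le Guin | 244   | 32374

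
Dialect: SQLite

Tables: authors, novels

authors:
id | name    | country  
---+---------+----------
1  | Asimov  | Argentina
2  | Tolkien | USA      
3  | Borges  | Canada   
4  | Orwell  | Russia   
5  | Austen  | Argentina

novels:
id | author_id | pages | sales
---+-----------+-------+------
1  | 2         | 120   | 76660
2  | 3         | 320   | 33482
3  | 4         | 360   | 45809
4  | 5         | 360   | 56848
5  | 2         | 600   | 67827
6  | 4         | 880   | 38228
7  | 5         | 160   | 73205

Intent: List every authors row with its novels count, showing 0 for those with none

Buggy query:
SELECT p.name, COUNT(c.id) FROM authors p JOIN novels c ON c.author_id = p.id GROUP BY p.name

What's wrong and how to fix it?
Bug: INNER JOIN drops authors rows that have no matching novels rows

Fix: Use LEFT JOIN so parents without children still appear (COUNT(c.id) gives 0)

Corrected query:
SELECT p.name, COUNT(c.id) FROM authors p LEFT JOIN novels c ON c.author_id = p.id GROUP BY p.name

Result:
name    | COUNT(c.id)
--------+------------
Asimov  | 0          
Austen  | 2          
Borges  | 1          
Orwell  | 2          
Tolkien | 2          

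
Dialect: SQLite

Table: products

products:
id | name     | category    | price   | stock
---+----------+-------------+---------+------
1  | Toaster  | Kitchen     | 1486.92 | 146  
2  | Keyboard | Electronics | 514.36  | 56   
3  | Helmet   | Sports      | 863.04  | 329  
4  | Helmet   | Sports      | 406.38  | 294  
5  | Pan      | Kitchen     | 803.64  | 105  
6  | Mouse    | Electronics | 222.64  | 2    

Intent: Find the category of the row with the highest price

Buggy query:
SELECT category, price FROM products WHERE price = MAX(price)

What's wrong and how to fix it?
Bug: WHERE is evaluated per row; an aggregate over the whole table isn't defined there

Fix: Use a subquery: WHERE price = (SELECT MAX(price) FROM products)

Corrected query:
SELECT category, price FROM products WHERE price = (SELECT MAX(price) FROM products)

Result:
category | price  
---------+--------
Kitchen  | 1486.92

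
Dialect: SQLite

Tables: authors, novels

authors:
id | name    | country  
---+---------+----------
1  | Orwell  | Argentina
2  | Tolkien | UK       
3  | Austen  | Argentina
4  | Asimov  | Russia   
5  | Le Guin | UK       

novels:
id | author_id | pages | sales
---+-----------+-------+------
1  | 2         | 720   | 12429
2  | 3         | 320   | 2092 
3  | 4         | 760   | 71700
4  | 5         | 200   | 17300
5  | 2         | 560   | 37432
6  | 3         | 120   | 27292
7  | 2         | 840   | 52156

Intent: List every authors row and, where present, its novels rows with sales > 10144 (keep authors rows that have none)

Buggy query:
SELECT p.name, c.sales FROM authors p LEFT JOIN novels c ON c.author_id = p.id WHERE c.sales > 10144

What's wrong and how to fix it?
Bug: A WHERE condition on the right-hand table after LEFT JOIN drops unmatched parents

Fix: Put 'c.sales > 10144' in the JOIN's ON clause instead of WHERE

Corrected query:
SELECT p.name, c.sales FROM authors p LEFT JOIN novels c ON c.author_id = p.id AND c.sales > 10144

Result:
name    | sales
--------+------
Orwell  | NULL 
Tolkien | 12429
Tolkien | 37432
Tolkien | 52156
Austen  | 27292
Asimov  | 71700
Le Guin | 17300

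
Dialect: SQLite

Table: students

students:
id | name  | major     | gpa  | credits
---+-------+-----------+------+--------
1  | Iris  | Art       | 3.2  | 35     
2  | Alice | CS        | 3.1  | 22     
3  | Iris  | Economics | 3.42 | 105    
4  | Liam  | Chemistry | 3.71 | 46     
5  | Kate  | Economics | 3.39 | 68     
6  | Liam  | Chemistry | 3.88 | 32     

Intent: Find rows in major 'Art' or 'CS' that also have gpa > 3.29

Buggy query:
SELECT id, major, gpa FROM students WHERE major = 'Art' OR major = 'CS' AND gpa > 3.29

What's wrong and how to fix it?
Bug: Without parentheses, AND is evaluated before OR, so the gpa filter only applies to the 'CS' branch

Fix: Group the OR with parentheses (or use IN), then AND the threshold

Corrected query:
SELECT id, major, gpa FROM students WHERE (major = 'Art' OR major = 'CS') AND gpa > 3.29

Result:
(no rows)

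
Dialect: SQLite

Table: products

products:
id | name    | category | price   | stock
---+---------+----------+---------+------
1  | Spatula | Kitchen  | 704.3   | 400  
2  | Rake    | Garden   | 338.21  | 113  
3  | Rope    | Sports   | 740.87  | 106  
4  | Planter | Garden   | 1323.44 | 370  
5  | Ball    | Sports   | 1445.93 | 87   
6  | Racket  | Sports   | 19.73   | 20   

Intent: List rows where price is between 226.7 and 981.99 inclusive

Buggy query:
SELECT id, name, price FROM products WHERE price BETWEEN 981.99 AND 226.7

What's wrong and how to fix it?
Bug: BETWEEN expects the lower bound first; with 981.99 AND 226.7 the range is empty

Fix: Swap the bounds so the smaller value comes first

Corrected query:
SELECT id, name, price FROM products WHERE price BETWEEN 226.7 AND 981.99

Result:
id | name    | price 
---+---------+-------
1  | Spatula | 704.3 
2  | Rake    | 338.21
3  | Rope    | 740.87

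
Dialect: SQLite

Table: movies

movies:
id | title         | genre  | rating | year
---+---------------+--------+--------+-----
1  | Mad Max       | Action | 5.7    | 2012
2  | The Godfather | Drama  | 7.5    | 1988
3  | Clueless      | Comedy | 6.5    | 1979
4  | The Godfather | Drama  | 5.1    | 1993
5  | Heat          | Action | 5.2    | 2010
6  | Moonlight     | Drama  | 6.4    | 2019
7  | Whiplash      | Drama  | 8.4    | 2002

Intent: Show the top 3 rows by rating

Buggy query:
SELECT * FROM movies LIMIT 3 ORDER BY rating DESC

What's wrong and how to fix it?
Bug: LIMIT must come after ORDER BY

Fix: Swap the clauses: ORDER BY first, then LIMIT

Corrected query:
SELECT * FROM movies ORDER BY rating DESC LIMIT 3

Result:
id | title         | genre  | rating | year
---+---------------+--------+--------+-----
7  | Whiplash      | Drama  | 8.4    | 2002
2  | The Godfather | Drama  | 7.5    | 1988
3  | Clueless      | Comedy | 6.5    | 1979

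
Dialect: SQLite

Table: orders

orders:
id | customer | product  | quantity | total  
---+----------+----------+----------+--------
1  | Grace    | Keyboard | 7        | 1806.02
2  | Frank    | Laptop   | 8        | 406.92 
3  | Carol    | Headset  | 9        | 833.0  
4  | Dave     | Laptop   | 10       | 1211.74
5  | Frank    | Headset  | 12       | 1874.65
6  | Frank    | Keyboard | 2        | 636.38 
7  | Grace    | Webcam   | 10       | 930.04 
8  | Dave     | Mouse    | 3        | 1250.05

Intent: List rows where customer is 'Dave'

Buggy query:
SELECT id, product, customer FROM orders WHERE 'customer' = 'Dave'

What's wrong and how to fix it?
Bug: 'customer' in single quotes is a string literal, not the column; the comparison is literal-vs-literal and never true

Fix: Reference the column as customer without single quotes

Corrected query:
SELECT id, product, customer FROM orders WHERE customer = 'Dave'

Result:
id | product | customer
---+---------+---------
4  | Laptop  | Dave    
8  | Mouse   | Dave    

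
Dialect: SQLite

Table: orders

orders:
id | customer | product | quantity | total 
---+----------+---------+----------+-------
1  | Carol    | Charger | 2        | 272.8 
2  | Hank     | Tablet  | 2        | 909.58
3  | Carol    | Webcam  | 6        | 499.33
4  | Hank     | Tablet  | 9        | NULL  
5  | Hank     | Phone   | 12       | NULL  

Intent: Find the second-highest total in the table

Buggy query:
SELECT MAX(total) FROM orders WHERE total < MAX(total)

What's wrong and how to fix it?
Bug: MAX(total) on the right of the comparison is an aggregate-in-WHERE error

Fix: Compute the overall MAX in a subquery, then take MAX of rows below it

Corrected query:
SELECT MAX(total) FROM orders WHERE total < (SELECT MAX(total) FROM orders)

Result:
MAX(total)
----------
499.33    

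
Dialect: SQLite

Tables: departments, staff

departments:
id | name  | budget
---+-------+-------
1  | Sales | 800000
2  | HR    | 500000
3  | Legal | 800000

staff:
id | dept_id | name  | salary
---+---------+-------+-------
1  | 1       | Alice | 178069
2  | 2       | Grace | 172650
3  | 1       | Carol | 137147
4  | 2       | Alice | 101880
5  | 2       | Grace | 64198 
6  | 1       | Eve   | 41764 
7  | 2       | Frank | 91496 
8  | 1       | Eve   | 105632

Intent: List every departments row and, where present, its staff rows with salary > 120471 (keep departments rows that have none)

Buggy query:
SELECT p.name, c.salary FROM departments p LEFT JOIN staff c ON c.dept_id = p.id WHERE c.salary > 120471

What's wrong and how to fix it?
Bug: Filtering c.salary in WHERE discards the NULL rows produced by LEFT JOIN, turning it into an inner join

Fix: Put 'c.salary > 120471' in the JOIN's ON clause instead of WHERE

Corrected query:
SELECT p.name, c.salary FROM departments p LEFT JOIN staff c ON c.dept_id = p.id AND c.salary > 120471

Result:
name  | salary
------+-------
Sales | 137147
Sales | 178069
HR    | 172650
Legal | NULL  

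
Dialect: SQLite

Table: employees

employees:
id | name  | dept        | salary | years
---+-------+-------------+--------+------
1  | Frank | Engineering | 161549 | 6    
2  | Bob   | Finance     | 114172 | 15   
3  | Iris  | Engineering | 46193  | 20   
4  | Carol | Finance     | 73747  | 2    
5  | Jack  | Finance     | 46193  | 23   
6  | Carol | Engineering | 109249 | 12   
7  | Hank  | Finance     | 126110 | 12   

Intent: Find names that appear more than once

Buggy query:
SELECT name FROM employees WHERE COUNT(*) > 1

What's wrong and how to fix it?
Bug: WHERE can't reference COUNT(*); aggregates are computed after WHERE

Fix: Group first, then use HAVING for the count condition

Corrected query:
SELECT name FROM employees GROUP BY name HAVING COUNT(*) > 1

Result:
name 
-----
Carol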